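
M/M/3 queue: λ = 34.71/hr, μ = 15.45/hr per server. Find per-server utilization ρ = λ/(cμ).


ρ = λ/(cμ) = 34.71/(3·15.45) = 34.71/46.35 = 0.7489

Final: 0.7489


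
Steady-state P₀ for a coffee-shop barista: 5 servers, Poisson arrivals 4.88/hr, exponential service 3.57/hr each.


a = λ/μ = 4.88/3.57 = 1.3669; ρ = a/c = 0.2734
Σ_{k=0}^{4} a^k/k! (terms k=0..4) = 1.00000 + 1.36695 + 0.93427 + 0.42570 + 0.14548 = 3.87240
Tail: a^5/(5!(1−ρ)) = 4.77263/(120·0.7266) = 0.05474
P₀ = 1/(3.87240 + 0.05474) = 1/3.92713 = 0.254639

Final: 0.254639


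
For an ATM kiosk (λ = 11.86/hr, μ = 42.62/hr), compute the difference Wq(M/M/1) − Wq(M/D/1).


ρ = 11.86/42.62 = 0.2783
Wq(M/M/1) = ρ/(μ−λ) = 0.2783/30.76 = 0.009047 hr
Wq(M/D/1) = ρ/(2(μ−λ)) = 0.004523 hr
Savings = 0.009047 − 0.004523 = 0.004523 hr

Final: 0.004523 hr


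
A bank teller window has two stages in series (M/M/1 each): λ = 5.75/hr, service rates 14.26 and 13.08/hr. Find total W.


Each node sees arrival rate λ = 5.75/hr (tandem ⇒ throughput preserved).
W₁ = 1/(μ₁−λ) = 1/(14.26−5.75) = 0.11751 hr
W₂ = 1/(μ₂−λ) = 1/(13.08−5.75) = 0.13643 hr
W_total = W₁ + W₂ = 0.11751 + 0.13643 = 0.25393 hr

Final: 0.25393 hr


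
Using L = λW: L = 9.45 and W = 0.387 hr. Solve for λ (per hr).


λ = L/W = 9.45/0.387 = 24.4186 /hr

Final: 24.4186 /hr


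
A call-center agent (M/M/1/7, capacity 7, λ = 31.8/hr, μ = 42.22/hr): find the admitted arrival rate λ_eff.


ρ = 0.7532; P_K = (1−ρ)ρ^7/(1−ρ^8) = 0.037862
λ_eff = λ(1 − P_K) = 31.8·(1 − 0.037862) = 31.8·0.962138 = 30.5960 /hr

Final: 30.5960 /hr


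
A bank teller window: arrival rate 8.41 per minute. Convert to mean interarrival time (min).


Mean interarrival time = 1/λ = 1/8.41 minute = 0.11891 minute
In minutes: 0.11891 × 1 = 0.1189 min

Final: 0.1189 min


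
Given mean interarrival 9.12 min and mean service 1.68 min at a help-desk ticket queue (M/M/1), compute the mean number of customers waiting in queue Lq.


λ = 60/9.12 = 6.5789 /hr
μ = 60/1.68 = 35.7143 /hr
ρ = λ/μ = 6.5789/35.7143 = 0.1842
Lq = ρ²/(1−ρ) = 0.03393/0.8158 = 0.04160

Final: 0.04160


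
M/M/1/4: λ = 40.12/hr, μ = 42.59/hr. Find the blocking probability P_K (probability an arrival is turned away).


ρ = λ/μ = 40.12/42.59 = 0.9420
P_K = (1−ρ)ρ^K/(1−ρ^(K+1)) = (0.05799·0.787432)/(1 − 0.741765)
= 0.045667/0.258235 = 0.176843

Final: 0.176843


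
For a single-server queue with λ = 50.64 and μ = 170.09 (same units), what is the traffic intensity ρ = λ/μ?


ρ = λ/μ = 50.64/170.09 = 0.2977

Final: 0.2977


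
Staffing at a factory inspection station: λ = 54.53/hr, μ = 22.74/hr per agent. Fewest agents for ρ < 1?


Stability requires cμ > λ ⇔ c > λ/μ.
λ/μ = 54.53/22.74 = 2.3980
Minimum integer c = ⌊2.3980⌋ + 1 = 3
Check: 3·22.74 = 68.22 > 54.53, while 2·22.74 = 45.48 ≤ 54.53

Final: 3 servers


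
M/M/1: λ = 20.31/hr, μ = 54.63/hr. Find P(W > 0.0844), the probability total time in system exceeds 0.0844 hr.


W ~ Exponential(μ−λ) for M/M/1.
μ − λ = 54.63 − 20.31 = 34.3200
P(W > t) = e^{−(μ−λ)t} = e^{−2.8966} = 0.055210

Final: 0.055210


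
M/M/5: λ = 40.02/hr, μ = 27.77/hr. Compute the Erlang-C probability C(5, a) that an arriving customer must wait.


a = λ/μ = 1.4411; ρ = a/5 = 0.2882
P₀ = 0.236358 (from M/M/c formula)
C(c,a) = [a^c/(c!(1−ρ))]·P₀ = [6.21593/(120·0.7118)]·0.236358
= 0.07277·0.236358 = 0.017201

Final: 0.017201


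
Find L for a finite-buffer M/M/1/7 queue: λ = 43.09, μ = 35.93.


ρ = 43.09/35.93 = 1.1993
L = ρ[1 − (K+1)ρ^K + Kρ^(K+1)] / [(1−ρ)(1−ρ^(K+1))]
Numerator: 1.1993·(1 − 8·3.568083 + 7·4.279118) = 2.889248
Denominator: (-0.1993)·(-3.279118) = 0.653451
L = 2.889248/0.653451 = 4.4215

Final: 4.4215


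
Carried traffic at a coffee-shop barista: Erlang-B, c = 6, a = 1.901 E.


B(6,1.901) = 0.009828 (Erlang-B)
Carried load = a(1 − B) = 1.901·(1 − 0.009828) = 1.901·0.990172 = 1.8823 E

Final: 1.8823 Erlangs


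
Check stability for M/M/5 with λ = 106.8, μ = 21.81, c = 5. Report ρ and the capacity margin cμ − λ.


Total capacity cμ = 5·21.81 = 109.05/hr
ρ = λ/(cμ) = 106.8/109.05 = 0.9794
Stable ⇔ ρ < 1: YES
Spare capacity = cμ − λ = 109.05 − 106.8 = 2.25/hr

Final: ρ = 0.9794; stable; margin = 2.25/hr


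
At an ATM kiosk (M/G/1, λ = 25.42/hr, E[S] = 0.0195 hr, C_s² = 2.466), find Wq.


ρ = λ·E[S] = 25.42·0.0195 = 0.4957
E[S²] = E[S]²(1+C_s²) = 0.0195²·(1+2.466) = 0.001318
Wq = λ·E[S²]/(2(1−ρ)) = 25.42·0.001318/(2·0.5043) = 0.03322 hr

Final: 0.03322 hr


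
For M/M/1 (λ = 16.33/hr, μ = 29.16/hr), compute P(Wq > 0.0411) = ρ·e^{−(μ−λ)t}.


ρ = 16.33/29.16 = 0.5600
P(Wq > t) = ρ·e^{−(μ−λ)t} = 0.5600·e^{−0.5273}
= 0.5600·0.590189 = 0.330514

Final: 0.330514


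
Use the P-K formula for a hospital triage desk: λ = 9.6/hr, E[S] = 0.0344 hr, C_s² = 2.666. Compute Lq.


ρ = λ·E[S] = 9.6·0.0344 = 0.3302
Lq = ρ²(1+C_s²)/(2(1−ρ)) = 0.1091·(1+2.666)/(2·0.6698)
= 0.1091·3.6660/1.3395 = 0.29847

Final: 0.29847


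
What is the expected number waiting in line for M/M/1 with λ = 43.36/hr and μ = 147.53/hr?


ρ = 43.36/147.53 = 0.2939
Lq = ρ²/(1−ρ) = 0.08638/0.7061 = 0.1223

Final: 0.1223


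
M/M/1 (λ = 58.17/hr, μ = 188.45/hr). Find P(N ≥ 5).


ρ = 58.17/188.45 = 0.3087
P(N ≥ n) = ρ^n = 0.3087^5 = 0.002802

Final: 0.002802


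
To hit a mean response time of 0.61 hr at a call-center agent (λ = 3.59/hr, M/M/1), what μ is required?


W = 1/(μ−λ) ⇒ μ − λ = 1/W = 1/0.61 = 1.6393
μ = λ + 1/W = 3.59 + 1.6393 = 5.2293 per hr

Final: 5.2293 /hr


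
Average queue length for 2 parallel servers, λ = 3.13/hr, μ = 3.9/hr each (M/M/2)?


a = λ/μ = 0.8026; ρ = a/2 = 0.4013
P₀ = 0.427264
Lq = P₀·a^c·ρ / (c!·(1−ρ)²) = 0.427264·0.64411·0.4013/(2·0.35846)
= 0.15404

Final: 0.15404


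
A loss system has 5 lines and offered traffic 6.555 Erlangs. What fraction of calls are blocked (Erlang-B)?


B(c,a) = (a^c/c!) / Σ_{k=0}^{c} a^k/k!
a^5/5! = 100.851470
Σ terms (k=0..5): 1.00000 + 6.55500 + 21.48401 + 46.94257 + 76.92713 + 100.85147 = 253.760182
B = 100.851470/253.760182 = 0.397428

Final: 0.397428


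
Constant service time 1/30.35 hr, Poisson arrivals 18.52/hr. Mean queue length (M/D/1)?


ρ = 18.52/30.35 = 0.6102
M/D/1: Lq = ρ²/(2(1−ρ)) = 0.3724/(2·0.3898) = 0.47765

Final: 0.47765


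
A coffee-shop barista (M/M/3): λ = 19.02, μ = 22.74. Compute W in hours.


a = 0.8364; ρ = 0.2788; P₀ = 0.430769
Lq = P₀·a^c·ρ/(c!(1−ρ)²) = 0.02252
Wq = Lq/λ = 0.02252/19.02 = 0.001184 hr
W = Wq + 1/μ = 0.001184 + 0.04398 = 0.04516 hr

Final: 0.04516 hr


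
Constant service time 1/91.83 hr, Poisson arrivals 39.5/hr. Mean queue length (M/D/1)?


ρ = 39.5/91.83 = 0.4301
M/D/1: Lq = ρ²/(2(1−ρ)) = 0.1850/(2·0.5699) = 0.16234

Final: 0.16234


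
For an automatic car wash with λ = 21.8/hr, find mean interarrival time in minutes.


Mean interarrival time = 1/λ = 1/21.8 hour = 0.04587 hour
In minutes: 0.04587 × 60 = 2.7523 min

Final: 2.7523 min


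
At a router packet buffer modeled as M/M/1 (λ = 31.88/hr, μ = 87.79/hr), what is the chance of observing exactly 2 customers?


ρ = 31.88/87.79 = 0.3631
P_n = (1−ρ)·ρ^n = (1 − 0.3631)·0.3631^2 = 0.6369·0.131870 = 0.083983

Final: 0.083983


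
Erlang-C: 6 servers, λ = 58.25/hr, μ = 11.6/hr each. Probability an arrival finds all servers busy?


a = λ/μ = 5.0216; ρ = a/6 = 0.8369
P₀ = 0.004359 (from M/M/c formula)
C(c,a) = [a^c/(c!(1−ρ))]·P₀ = [16033.47440/(720·0.1631)]·0.004359
= 136.55529·0.004359 = 0.595297

Final: 0.595297


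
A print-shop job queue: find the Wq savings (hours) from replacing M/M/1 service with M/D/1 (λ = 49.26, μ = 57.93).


ρ = 49.26/57.93 = 0.8503
Wq(M/M/1) = ρ/(μ−λ) = 0.8503/8.67 = 0.09808 hr
Wq(M/D/1) = ρ/(2(μ−λ)) = 0.04904 hr
Savings = 0.09808 − 0.04904 = 0.04904 hr

Final: 0.04904 hr


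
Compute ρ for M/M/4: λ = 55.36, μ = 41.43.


ρ = λ/(cμ) = 55.36/(4·41.43) = 55.36/165.72 = 0.3341

Final: 0.3341


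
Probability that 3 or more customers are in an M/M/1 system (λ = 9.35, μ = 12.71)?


ρ = 9.35/12.71 = 0.7356
P(N ≥ n) = ρ^n = 0.7356^3 = 0.398106

Final: 0.398106


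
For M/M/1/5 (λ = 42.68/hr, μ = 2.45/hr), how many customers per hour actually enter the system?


ρ = 17.4204; P_K = (1−ρ)ρ^5/(1−ρ^6) = 0.942596
λ_eff = λ(1 − P_K) = 42.68·(1 − 0.942596) = 42.68·0.057404 = 2.4500 /hr

Final: 2.4500 /hr


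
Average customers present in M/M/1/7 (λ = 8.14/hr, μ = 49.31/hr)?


ρ = 8.14/49.31 = 0.1651
L = ρ[1 − (K+1)ρ^K + Kρ^(K+1)] / [(1−ρ)(1−ρ^(K+1))]
Numerator: 0.1651·(1 − 8·0.000003341 + 7·0.0000005515) = 0.165074
Denominator: (0.8349)·(0.999999) = 0.834921
L = 0.165074/0.834921 = 0.1977

Final: 0.1977


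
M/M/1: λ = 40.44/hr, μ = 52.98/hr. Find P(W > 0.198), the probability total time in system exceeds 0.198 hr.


W ~ Exponential(μ−λ) for M/M/1.
μ − λ = 52.98 − 40.44 = 12.5400
P(W > t) = e^{−(μ−λ)t} = e^{−2.4829} = 0.083499

Final: 0.083499


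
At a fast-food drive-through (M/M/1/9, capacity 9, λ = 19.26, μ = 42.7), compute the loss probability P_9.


ρ = λ/μ = 19.26/42.7 = 0.4511
P_K = (1−ρ)ρ^K/(1−ρ^(K+1)) = (0.5489·0.0007728)/(1 − 0.0003486)
= 0.0004242/0.999651 = 0.0004244

Final: 0.0004244


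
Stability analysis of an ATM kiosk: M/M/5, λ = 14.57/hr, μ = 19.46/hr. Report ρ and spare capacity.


Total capacity cμ = 5·19.46 = 97.30/hr
ρ = λ/(cμ) = 14.57/97.30 = 0.1497
Stable ⇔ ρ < 1: YES
Spare capacity = cμ − λ = 97.30 − 14.57 = 82.73/hr

Final: ρ = 0.1497; stable; margin = 82.73/hr


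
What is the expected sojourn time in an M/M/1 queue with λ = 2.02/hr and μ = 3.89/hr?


W = 1/(μ−λ) = 1/(3.89 − 2.02) = 1/1.87 = 0.5348 hr

Final: 0.5348 hr


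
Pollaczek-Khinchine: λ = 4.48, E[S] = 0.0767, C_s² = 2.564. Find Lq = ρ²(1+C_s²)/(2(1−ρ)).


ρ = λ·E[S] = 4.48·0.0767 = 0.3436
Lq = ρ²(1+C_s²)/(2(1−ρ)) = 0.1181·(1+2.564)/(2·0.6564)
= 0.1181·3.5640/1.3128 = 0.32055

Final: 0.32055


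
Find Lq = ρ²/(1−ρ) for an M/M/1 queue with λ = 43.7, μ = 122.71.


ρ = 43.7/122.71 = 0.3561
Lq = ρ²/(1−ρ) = 0.1268/0.6439 = 0.1970

Final: 0.1970


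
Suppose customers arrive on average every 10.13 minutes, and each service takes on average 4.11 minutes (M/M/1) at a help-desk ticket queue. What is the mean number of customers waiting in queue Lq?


λ = 60/10.13 = 5.9230 /hr
μ = 60/4.11 = 14.5985 /hr
ρ = λ/μ = 5.9230/14.5985 = 0.4057
Lq = ρ²/(1−ρ) = 0.1646/0.5943 = 0.2770

Final: 0.2770


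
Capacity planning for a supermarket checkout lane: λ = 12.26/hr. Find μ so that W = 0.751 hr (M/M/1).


W = 1/(μ−λ) ⇒ μ − λ = 1/W = 1/0.751 = 1.3316
μ = λ + 1/W = 12.26 + 1.3316 = 13.5916 per hr

Final: 13.5916 /hr


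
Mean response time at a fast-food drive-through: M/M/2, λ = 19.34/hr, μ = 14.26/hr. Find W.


a = 1.3562; ρ = 0.6781; P₀ = 0.191809
Lq = P₀·a^c·ρ/(c!(1−ρ)²) = 1.15461
Wq = Lq/λ = 1.15461/19.34 = 0.05970 hr
W = Wq + 1/μ = 0.05970 + 0.07013 = 0.12983 hr

Final: 0.12983 hr


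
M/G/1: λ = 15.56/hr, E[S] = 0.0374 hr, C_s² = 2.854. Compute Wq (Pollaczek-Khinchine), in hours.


ρ = λ·E[S] = 15.56·0.0374 = 0.5819
E[S²] = E[S]²(1+C_s²) = 0.0374²·(1+2.854) = 0.005391
Wq = λ·E[S²]/(2(1−ρ)) = 15.56·0.005391/(2·0.4181) = 0.10032 hr

Final: 0.10032 hr


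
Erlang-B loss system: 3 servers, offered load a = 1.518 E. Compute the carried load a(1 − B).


B(3,1.518) = 0.137073 (Erlang-B)
Carried load = a(1 − B) = 1.518·(1 − 0.137073) = 1.518·0.862927 = 1.3099 E

Final: 1.3099 Erlangs


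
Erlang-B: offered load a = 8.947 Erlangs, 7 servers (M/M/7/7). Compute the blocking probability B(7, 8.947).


B(c,a) = (a^c/c!) / Σ_{k=0}^{c} a^k/k!
a^7/7! = 910.566199
Σ terms (k=0..7): 1.00000 + 8.94700 + 40.02440 + 119.36612 + 266.99216 + 477.75577 + 712.41348 + 910.56620 = 2537.065127
B = 910.566199/2537.065127 = 0.358905

Final: 0.358905


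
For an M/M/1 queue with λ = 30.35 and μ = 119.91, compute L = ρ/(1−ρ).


ρ = λ/μ = 30.35/119.91 = 0.2531
L = ρ/(1−ρ) = 0.2531/(1 − 0.2531) = 0.2531/0.7469 = 0.3389

Final: 0.3389


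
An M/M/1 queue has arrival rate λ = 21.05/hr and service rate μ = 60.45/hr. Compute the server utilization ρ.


ρ = λ/μ = 21.05/60.45 = 0.3482

Final: 0.3482


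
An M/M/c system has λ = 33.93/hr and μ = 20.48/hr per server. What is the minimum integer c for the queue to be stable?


Stability requires cμ > λ ⇔ c > λ/μ.
λ/μ = 33.93/20.48 = 1.6567
Minimum integer c = ⌊1.6567⌋ + 1 = 2
Check: 2·20.48 = 40.96 > 33.93, while 1·20.48 = 20.48 ≤ 33.93

Final: 2 servers


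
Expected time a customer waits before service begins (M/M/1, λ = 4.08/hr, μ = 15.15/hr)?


ρ = 4.08/15.15 = 0.2693
Wq = ρ/(μ−λ) = 0.2693/(15.15 − 4.08) = 0.2693/11.07 = 0.02433 hr

Final: 0.02433 hr


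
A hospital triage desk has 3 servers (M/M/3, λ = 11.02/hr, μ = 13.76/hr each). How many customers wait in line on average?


a = λ/μ = 0.8009; ρ = a/3 = 0.2670
P₀ = 0.446755
Lq = P₀·a^c·ρ / (c!·(1−ρ)²) = 0.446755·0.51368·0.2670/(6·0.53735)
= 0.01900

Final: 0.01900


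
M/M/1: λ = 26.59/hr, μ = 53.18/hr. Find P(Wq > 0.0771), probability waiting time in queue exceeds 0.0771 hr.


ρ = 26.59/53.18 = 0.5000
P(Wq > t) = ρ·e^{−(μ−λ)t} = 0.5000·e^{−2.0501}
= 0.5000·0.128723 = 0.064362

Final: 0.064362


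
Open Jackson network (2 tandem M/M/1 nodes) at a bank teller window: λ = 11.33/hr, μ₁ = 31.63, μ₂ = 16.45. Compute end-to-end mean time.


Each node sees arrival rate λ = 11.33/hr (tandem ⇒ throughput preserved).
W₁ = 1/(μ₁−λ) = 1/(31.63−11.33) = 0.04926 hr
W₂ = 1/(μ₂−λ) = 1/(16.45−11.33) = 0.19531 hr
W_total = W₁ + W₂ = 0.04926 + 0.19531 = 0.24457 hr

Final: 0.24457 hr


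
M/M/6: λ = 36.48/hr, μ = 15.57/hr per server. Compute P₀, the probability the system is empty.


a = λ/μ = 36.48/15.57 = 2.3430; ρ = a/c = 0.3905
Σ_{k=0}^{5} a^k/k! (terms k=0..5) = 1.00000 + 2.34297 + 2.74475 + 2.14362 + 1.25561 + 0.58837 = 10.07531
Tail: a^6/(6!(1−ρ)) = 165.42354/(720·0.6095) = 0.37695
P₀ = 1/(10.07531 + 0.37695) = 1/10.45226 = 0.095673

Final: 0.095673


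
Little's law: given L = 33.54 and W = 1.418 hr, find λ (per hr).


λ = L/W = 33.54/1.418 = 23.6530 /hr

Final: 23.6530 /hr


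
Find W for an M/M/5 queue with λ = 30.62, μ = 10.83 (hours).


a = 2.8273; ρ = 0.5655; P₀ = 0.056438
Lq = P₀·a^c·ρ/(c!(1−ρ)²) = 0.25447
Wq = Lq/λ = 0.25447/30.62 = 0.008311 hr
W = Wq + 1/μ = 0.008311 + 0.09234 = 0.10065 hr

Final: 0.10065 hr


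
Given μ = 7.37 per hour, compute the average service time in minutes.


Mean service time = 1/μ = 1/7.37 hour = 0.13569 hour
In minutes: 0.13569 × 60 = 8.1411 min

Final: 8.1411 min


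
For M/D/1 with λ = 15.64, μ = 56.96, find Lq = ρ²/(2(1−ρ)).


ρ = 15.64/56.96 = 0.2746
M/D/1: Lq = ρ²/(2(1−ρ)) = 0.07539/(2·0.7254) = 0.05197

Final: 0.05197


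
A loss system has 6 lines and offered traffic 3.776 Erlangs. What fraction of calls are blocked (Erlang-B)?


B(c,a) = (a^c/c!) / Σ_{k=0}^{c} a^k/k!
a^6/6! = 4.025867
Σ terms (k=0..6): 1.00000 + 3.77600 + 7.12909 + 8.97315 + 8.47065 + 6.39703 + 4.02587 = 39.771784
B = 4.025867/39.771784 = 0.101224

Final: 0.101224


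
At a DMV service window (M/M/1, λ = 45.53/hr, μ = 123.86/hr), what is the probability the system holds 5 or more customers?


ρ = 45.53/123.86 = 0.3676
P(N ≥ n) = ρ^n = 0.3676^5 = 0.006712

Final: 0.006712


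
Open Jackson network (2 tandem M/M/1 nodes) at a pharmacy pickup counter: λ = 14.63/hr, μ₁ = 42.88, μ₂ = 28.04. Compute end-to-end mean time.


Each node sees arrival rate λ = 14.63/hr (tandem ⇒ throughput preserved).
W₁ = 1/(μ₁−λ) = 1/(42.88−14.63) = 0.03540 hr
W₂ = 1/(μ₂−λ) = 1/(28.04−14.63) = 0.07457 hr
W_total = W₁ + W₂ = 0.03540 + 0.07457 = 0.10997 hr

Final: 0.10997 hr


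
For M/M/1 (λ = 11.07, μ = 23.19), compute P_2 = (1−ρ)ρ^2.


ρ = 11.07/23.19 = 0.4774
P_n = (1−ρ)·ρ^n = (1 − 0.4774)·0.4774^2 = 0.5226·0.227873 = 0.119096

Final: 0.119096


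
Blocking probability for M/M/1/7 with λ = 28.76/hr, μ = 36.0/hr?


ρ = λ/μ = 28.76/36.0 = 0.7989
P_K = (1−ρ)ρ^K/(1−ρ^(K+1)) = (0.2011·0.207685)/(1 − 0.165917)
= 0.041768/0.834083 = 0.050076

Final: 0.050076


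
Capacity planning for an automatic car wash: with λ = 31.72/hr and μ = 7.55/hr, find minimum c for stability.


Stability requires cμ > λ ⇔ c > λ/μ.
λ/μ = 31.72/7.55 = 4.2013
Minimum integer c = ⌊4.2013⌋ + 1 = 5
Check: 5·7.55 = 37.75 > 31.72, while 4·7.55 = 30.20 ≤ 31.72

Final: 5 servers


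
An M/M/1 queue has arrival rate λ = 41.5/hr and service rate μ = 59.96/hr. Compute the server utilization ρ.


ρ = λ/μ = 41.5/59.96 = 0.6921

Final: 0.6921


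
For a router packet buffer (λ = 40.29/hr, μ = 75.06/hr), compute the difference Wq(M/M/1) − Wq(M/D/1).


ρ = 40.29/75.06 = 0.5368
Wq(M/M/1) = ρ/(μ−λ) = 0.5368/34.77 = 0.01544 hr
Wq(M/D/1) = ρ/(2(μ−λ)) = 0.007719 hr
Savings = 0.01544 − 0.007719 = 0.007719 hr

Final: 0.007719 hr


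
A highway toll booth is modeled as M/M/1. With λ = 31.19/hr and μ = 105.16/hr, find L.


ρ = λ/μ = 31.19/105.16 = 0.2966
L = ρ/(1−ρ) = 0.2966/(1 − 0.2966) = 0.2966/0.7034 = 0.4217

Final: 0.4217


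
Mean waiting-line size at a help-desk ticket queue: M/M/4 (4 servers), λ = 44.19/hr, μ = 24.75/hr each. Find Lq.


a = λ/μ = 1.7855; ρ = a/4 = 0.4464
P₀ = 0.164127
Lq = P₀·a^c·ρ / (c!·(1−ρ)²) = 0.164127·10.16237·0.4464/(24·0.30651)
= 0.10121

Final: 0.10121


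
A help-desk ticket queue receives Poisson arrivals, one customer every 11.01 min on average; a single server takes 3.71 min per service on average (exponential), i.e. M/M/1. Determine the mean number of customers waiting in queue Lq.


λ = 60/11.01 = 5.4496 /hr
μ = 60/3.71 = 16.1725 /hr
ρ = λ/μ = 5.4496/16.1725 = 0.3370
Lq = ρ²/(1−ρ) = 0.1135/0.6630 = 0.1713

Final: 0.1713


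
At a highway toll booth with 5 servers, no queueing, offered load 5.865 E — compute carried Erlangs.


B(5,5.865) = 0.350871 (Erlang-B)
Carried load = a(1 − B) = 5.865·(1 − 0.350871) = 5.865·0.649129 = 3.8071 E

Final: 3.8071 Erlangs


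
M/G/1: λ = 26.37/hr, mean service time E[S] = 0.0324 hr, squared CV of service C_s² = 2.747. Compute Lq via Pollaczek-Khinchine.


ρ = λ·E[S] = 26.37·0.0324 = 0.8544
Lq = ρ²(1+C_s²)/(2(1−ρ)) = 0.7300·(1+2.747)/(2·0.1456)
= 0.7300·3.7470/0.2912 = 9.39219

Final: 9.39219


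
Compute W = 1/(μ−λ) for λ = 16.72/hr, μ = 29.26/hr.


W = 1/(μ−λ) = 1/(29.26 − 16.72) = 1/12.54 = 0.07974 hr

Final: 0.07974 hr


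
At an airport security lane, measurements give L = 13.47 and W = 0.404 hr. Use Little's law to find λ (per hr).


λ = L/W = 13.47/0.404 = 33.3416 /hr

Final: 33.3416 /hr


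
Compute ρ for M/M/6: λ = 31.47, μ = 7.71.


ρ = λ/(cμ) = 31.47/(6·7.71) = 31.47/46.26 = 0.6803

Final: 0.6803


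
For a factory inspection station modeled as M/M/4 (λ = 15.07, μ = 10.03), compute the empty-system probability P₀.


a = λ/μ = 15.07/10.03 = 1.5025; ρ = a/c = 0.3756
Σ_{k=0}^{3} a^k/k! (terms k=0..3) = 1.00000 + 1.50249 + 1.12874 + 0.56531 = 4.19654
Tail: a^4/(4!(1−ρ)) = 5.09623/(24·0.6244) = 0.34009
P₀ = 1/(4.19654 + 0.34009) = 1/4.53663 = 0.220428

Final: 0.220428


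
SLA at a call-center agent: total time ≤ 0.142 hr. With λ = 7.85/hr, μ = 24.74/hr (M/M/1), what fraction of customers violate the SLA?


W ~ Exponential(μ−λ) for M/M/1.
μ − λ = 24.74 − 7.85 = 16.8900
P(W > t) = e^{−(μ−λ)t} = e^{−2.3984} = 0.090865

Final: 0.090865


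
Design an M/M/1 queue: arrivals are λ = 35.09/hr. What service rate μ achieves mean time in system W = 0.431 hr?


W = 1/(μ−λ) ⇒ μ − λ = 1/W = 1/0.431 = 2.3202
μ = λ + 1/W = 35.09 + 2.3202 = 37.4102 per hr

Final: 37.4102 /hr


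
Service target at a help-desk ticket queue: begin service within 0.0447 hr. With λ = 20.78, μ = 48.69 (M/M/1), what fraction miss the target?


ρ = 20.78/48.69 = 0.4268
P(Wq > t) = ρ·e^{−(μ−λ)t} = 0.4268·e^{−1.2476}
= 0.4268·0.287200 = 0.122572

Final: 0.122572


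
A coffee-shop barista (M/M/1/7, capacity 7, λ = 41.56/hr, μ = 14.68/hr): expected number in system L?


ρ = 41.56/14.68 = 2.8311
L = ρ[1 − (K+1)ρ^K + Kρ^(K+1)] / [(1−ρ)(1−ρ^(K+1))]
Numerator: 2.8311·(1 − 8·1457.626929 + 7·4126.633186) = 48769.065746
Denominator: (-1.8311)·(-4125.633186) = 7554.292919
L = 48769.065746/7554.292919 = 6.4558

Final: 6.4558


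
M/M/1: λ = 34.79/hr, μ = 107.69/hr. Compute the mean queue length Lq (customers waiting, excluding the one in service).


ρ = 34.79/107.69 = 0.3231
Lq = ρ²/(1−ρ) = 0.1044/0.6769 = 0.1542

Final: 0.1542


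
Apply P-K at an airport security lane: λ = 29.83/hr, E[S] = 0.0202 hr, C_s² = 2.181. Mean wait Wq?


ρ = λ·E[S] = 29.83·0.0202 = 0.6026
E[S²] = E[S]²(1+C_s²) = 0.0202²·(1+2.181) = 0.001298
Wq = λ·E[S²]/(2(1−ρ)) = 29.83·0.001298/(2·0.3974) = 0.04871 hr

Final: 0.04871 hr


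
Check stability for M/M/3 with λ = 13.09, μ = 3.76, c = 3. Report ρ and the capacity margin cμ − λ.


Total capacity cμ = 3·3.76 = 11.28/hr
ρ = λ/(cμ) = 13.09/11.28 = 1.1605
Stable ⇔ ρ < 1: NO
Spare capacity = cμ − λ = 11.28 − 13.09 = -1.81/hr

Final: ρ = 1.1605; unstable; margin = -1.81/hr


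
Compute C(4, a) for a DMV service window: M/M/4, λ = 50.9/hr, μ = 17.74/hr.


a = λ/μ = 2.8692; ρ = a/4 = 0.7173
P₀ = 0.045638 (from M/M/c formula)
C(c,a) = [a^c/(c!(1−ρ))]·P₀ = [67.77299/(24·0.2827)]·0.045638
= 9.98914·0.045638 = 0.455889

Final: 0.455889


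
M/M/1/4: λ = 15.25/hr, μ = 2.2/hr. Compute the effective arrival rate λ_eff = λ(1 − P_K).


ρ = 6.9318; P_K = (1−ρ)ρ^4/(1−ρ^5) = 0.855791
λ_eff = λ(1 − P_K) = 15.25·(1 − 0.855791) = 15.25·0.144209 = 2.1992 /hr

Final: 2.1992 /hr


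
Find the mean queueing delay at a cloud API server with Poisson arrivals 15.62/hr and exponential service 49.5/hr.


ρ = 15.62/49.5 = 0.3156
Wq = ρ/(μ−λ) = 0.3156/(49.5 − 15.62) = 0.3156/33.88 = 0.009314 hr

Final: 0.009314 hr


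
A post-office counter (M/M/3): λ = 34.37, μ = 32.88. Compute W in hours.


a = 1.0453; ρ = 0.3484; P₀ = 0.346761
Lq = P₀·a^c·ρ/(c!(1−ρ)²) = 0.05418
Wq = Lq/λ = 0.05418/34.37 = 0.001576 hr
W = Wq + 1/μ = 0.001576 + 0.03041 = 0.03199 hr

Final: 0.03199 hr


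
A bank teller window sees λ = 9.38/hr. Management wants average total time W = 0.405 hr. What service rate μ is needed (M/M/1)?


W = 1/(μ−λ) ⇒ μ − λ = 1/W = 1/0.405 = 2.4691
μ = λ + 1/W = 9.38 + 2.4691 = 11.8491 per hr

Final: 11.8491 /hr


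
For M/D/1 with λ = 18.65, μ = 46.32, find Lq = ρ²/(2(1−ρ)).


ρ = 18.65/46.32 = 0.4026
M/D/1: Lq = ρ²/(2(1−ρ)) = 0.1621/(2·0.5974) = 0.13569

Final: 0.13569


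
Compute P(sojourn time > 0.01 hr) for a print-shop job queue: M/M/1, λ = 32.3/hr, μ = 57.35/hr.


W ~ Exponential(μ−λ) for M/M/1.
μ − λ = 57.35 − 32.3 = 25.0500
P(W > t) = e^{−(μ−λ)t} = e^{−0.2505} = 0.778411

Final: 0.778411


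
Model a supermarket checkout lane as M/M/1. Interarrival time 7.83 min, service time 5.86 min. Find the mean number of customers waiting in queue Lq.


λ = 60/7.83 = 7.6628 /hr
μ = 60/5.86 = 10.2389 /hr
ρ = λ/μ = 7.6628/10.2389 = 0.7484
Lq = ρ²/(1−ρ) = 0.5601/0.2516 = 2.2262

Final: 2.2262


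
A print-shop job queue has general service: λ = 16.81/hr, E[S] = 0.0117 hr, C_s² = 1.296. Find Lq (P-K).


ρ = λ·E[S] = 16.81·0.0117 = 0.1967
Lq = ρ²(1+C_s²)/(2(1−ρ)) = 0.03868·(1+1.296)/(2·0.8033)
= 0.03868·2.2960/1.6066 = 0.05528

Final: 0.05528


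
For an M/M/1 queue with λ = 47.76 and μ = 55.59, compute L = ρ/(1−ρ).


ρ = λ/μ = 47.76/55.59 = 0.8591
L = ρ/(1−ρ) = 0.8591/(1 − 0.8591) = 0.8591/0.1409 = 6.0996

Final: 6.0996


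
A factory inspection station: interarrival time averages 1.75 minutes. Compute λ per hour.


λ = 1/(interarrival time) in consistent units.
1 hour = 60 min, so λ = 60/1.75 = 34.2857 per hour

Final: 34.2857 /hr


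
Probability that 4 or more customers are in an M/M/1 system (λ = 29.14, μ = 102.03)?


ρ = 29.14/102.03 = 0.2856
P(N ≥ n) = ρ^n = 0.2856^4 = 0.006653

Final: 0.006653


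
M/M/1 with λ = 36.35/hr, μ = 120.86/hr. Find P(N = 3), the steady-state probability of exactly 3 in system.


ρ = 36.35/120.86 = 0.3008
P_n = (1−ρ)·ρ^n = (1 − 0.3008)·0.3008^3 = 0.6992·0.027206 = 0.019024

Final: 0.019024


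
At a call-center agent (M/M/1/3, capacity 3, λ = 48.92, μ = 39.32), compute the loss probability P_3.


ρ = λ/μ = 48.92/39.32 = 1.2442
P_K = (1−ρ)ρ^K/(1−ρ^(K+1)) = (-0.2442·1.925834)/(1 − 2.396027)
= -0.470193/-1.396027 = 0.336808

Final: 0.336808


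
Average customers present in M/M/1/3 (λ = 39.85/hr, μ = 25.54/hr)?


ρ = 39.85/25.54 = 1.5603
L = ρ[1 − (K+1)ρ^K + Kρ^(K+1)] / [(1−ρ)(1−ρ^(K+1))]
Numerator: 1.5603·(1 − 4·3.798589 + 3·5.926929) = 5.595900
Denominator: (-0.5603)·(-4.926929) = 2.760546
L = 5.595900/2.760546 = 2.0271

Final: 2.0271


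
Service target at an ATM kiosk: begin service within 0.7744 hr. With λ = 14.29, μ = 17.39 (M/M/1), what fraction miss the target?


ρ = 14.29/17.39 = 0.8217
P(Wq > t) = ρ·e^{−(μ−λ)t} = 0.8217·e^{−2.4006}
= 0.8217·0.090660 = 0.074499

Final: 0.074499


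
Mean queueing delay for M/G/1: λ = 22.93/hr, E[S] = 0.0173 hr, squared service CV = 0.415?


ρ = λ·E[S] = 22.93·0.0173 = 0.3967
E[S²] = E[S]²(1+C_s²) = 0.0173²·(1+0.415) = 0.0004235
Wq = λ·E[S²]/(2(1−ρ)) = 22.93·0.0004235/(2·0.6033) = 0.008048 hr

Final: 0.008048 hr


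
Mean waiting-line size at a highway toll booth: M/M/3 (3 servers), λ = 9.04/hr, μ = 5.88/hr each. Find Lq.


a = λ/μ = 1.5374; ρ = a/3 = 0.5125
P₀ = 0.201551
Lq = P₀·a^c·ρ / (c!·(1−ρ)²) = 0.201551·3.63390·0.5125/(6·0.23768)
= 0.26319

Final: 0.26319


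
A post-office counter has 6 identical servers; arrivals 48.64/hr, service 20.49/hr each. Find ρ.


ρ = λ/(cμ) = 48.64/(6·20.49) = 48.64/122.94 = 0.3956

Final: 0.3956


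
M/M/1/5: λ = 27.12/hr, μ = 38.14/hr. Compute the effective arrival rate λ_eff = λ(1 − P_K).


ρ = 0.7111; P_K = (1−ρ)ρ^5/(1−ρ^6) = 0.060319
λ_eff = λ(1 − P_K) = 27.12·(1 − 0.060319) = 27.12·0.939681 = 25.4841 /hr

Final: 25.4841 /hr


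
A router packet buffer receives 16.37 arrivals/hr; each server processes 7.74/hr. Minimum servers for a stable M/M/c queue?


Stability requires cμ > λ ⇔ c > λ/μ.
λ/μ = 16.37/7.74 = 2.1150
Minimum integer c = ⌊2.1150⌋ + 1 = 3
Check: 3·7.74 = 23.22 > 16.37, while 2·7.74 = 15.48 ≤ 16.37

Final: 3 servers


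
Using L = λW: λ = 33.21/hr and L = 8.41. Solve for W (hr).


W = L/λ = 8.41/33.21 = 0.2532 hr

Final: 0.2532 hr


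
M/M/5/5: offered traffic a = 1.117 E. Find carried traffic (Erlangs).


B(5,1.117) = 0.004747 (Erlang-B)
Carried load = a(1 − B) = 1.117·(1 − 0.004747) = 1.117·0.995253 = 1.1117 E

Final: 1.1117 Erlangs


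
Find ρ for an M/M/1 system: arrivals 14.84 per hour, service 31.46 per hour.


ρ = λ/μ = 14.84/31.46 = 0.4717

Final: 0.4717


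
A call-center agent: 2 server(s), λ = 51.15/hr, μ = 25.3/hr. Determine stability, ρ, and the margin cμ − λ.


Total capacity cμ = 2·25.3 = 50.60/hr
ρ = λ/(cμ) = 51.15/50.60 = 1.0109
Stable ⇔ ρ < 1: NO
Spare capacity = cμ − λ = 50.60 − 51.15 = -0.55/hr

Final: ρ = 1.0109; unstable; margin = -0.55/hr


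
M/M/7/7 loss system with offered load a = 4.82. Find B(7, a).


B(c,a) = (a^c/c!) / Σ_{k=0}^{c} a^k/k!
a^7/7! = 11.992196
Σ terms (k=0..7): 1.00000 + 4.82000 + 11.61620 + 18.66336 + 22.48935 + 21.67973 + 17.41605 + 11.99220 = 109.676895
B = 11.992196/109.676895 = 0.109341

Final: 0.109341


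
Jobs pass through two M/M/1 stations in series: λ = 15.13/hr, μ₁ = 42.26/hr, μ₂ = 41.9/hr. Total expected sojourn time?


Each node sees arrival rate λ = 15.13/hr (tandem ⇒ throughput preserved).
W₁ = 1/(μ₁−λ) = 1/(42.26−15.13) = 0.03686 hr
W₂ = 1/(μ₂−λ) = 1/(41.9−15.13) = 0.03736 hr
W_total = W₁ + W₂ = 0.03686 + 0.03736 = 0.07421 hr

Final: 0.07421 hr


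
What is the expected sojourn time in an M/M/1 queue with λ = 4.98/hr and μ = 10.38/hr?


W = 1/(μ−λ) = 1/(10.38 − 4.98) = 1/5.40 = 0.1852 hr

Final: 0.1852 hr


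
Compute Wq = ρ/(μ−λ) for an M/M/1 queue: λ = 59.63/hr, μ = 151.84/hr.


ρ = 59.63/151.84 = 0.3927
Wq = ρ/(μ−λ) = 0.3927/(151.84 − 59.63) = 0.3927/92.21 = 0.004259 hr

Final: 0.004259 hr


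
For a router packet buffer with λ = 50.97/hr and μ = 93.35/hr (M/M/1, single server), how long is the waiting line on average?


ρ = 50.97/93.35 = 0.5460
Lq = ρ²/(1−ρ) = 0.2981/0.4540 = 0.6567

Final: 0.6567


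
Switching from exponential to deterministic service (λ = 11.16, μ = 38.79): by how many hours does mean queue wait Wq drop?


ρ = 11.16/38.79 = 0.2877
Wq(M/M/1) = ρ/(μ−λ) = 0.2877/27.63 = 0.01041 hr
Wq(M/D/1) = ρ/(2(μ−λ)) = 0.005206 hr
Savings = 0.01041 − 0.005206 = 0.005206 hr

Final: 0.005206 hr


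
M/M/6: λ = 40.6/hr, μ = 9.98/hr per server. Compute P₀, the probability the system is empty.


a = λ/μ = 40.6/9.98 = 4.0681; ρ = a/c = 0.6780
Σ_{k=0}^{5} a^k/k! (terms k=0..5) = 1.00000 + 4.06814 + 8.27487 + 11.22109 + 11.41224 + 9.28531 = 45.26164
Tail: a^6/(6!(1−ρ)) = 4532.86676/(720·0.3220) = 19.55308
P₀ = 1/(45.26164 + 19.55308) = 1/64.81472 = 0.015429

Final: 0.015429


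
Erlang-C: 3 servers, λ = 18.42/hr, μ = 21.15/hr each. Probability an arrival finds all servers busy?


a = λ/μ = 0.8709; ρ = a/3 = 0.2903
P₀ = 0.415747 (from M/M/c formula)
C(c,a) = [a^c/(c!(1−ρ))]·P₀ = [0.66060/(6·0.7097)]·0.415747
= 0.15514·0.415747 = 0.064498

Final: 0.064498


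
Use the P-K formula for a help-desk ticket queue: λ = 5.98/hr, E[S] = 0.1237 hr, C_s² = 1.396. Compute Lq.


ρ = λ·E[S] = 5.98·0.1237 = 0.7397
Lq = ρ²(1+C_s²)/(2(1−ρ)) = 0.5472·(1+1.396)/(2·0.2603)
= 0.5472·2.3960/0.5205 = 2.51865

Final: 2.51865


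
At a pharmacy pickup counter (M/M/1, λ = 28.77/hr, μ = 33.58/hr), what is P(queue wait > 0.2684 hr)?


ρ = 28.77/33.58 = 0.8568
P(Wq > t) = ρ·e^{−(μ−λ)t} = 0.8568·e^{−1.2910}
= 0.8568·0.274995 = 0.235604

Final: 0.235604


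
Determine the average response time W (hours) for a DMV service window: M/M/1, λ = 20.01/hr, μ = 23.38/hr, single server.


W = 1/(μ−λ) = 1/(23.38 − 20.01) = 1/3.37 = 0.2967 hr

Final: 0.2967 hr


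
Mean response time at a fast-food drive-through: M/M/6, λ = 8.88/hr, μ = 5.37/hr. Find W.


a = 1.6536; ρ = 0.2756; P₀ = 0.191266
Lq = P₀·a^c·ρ/(c!(1−ρ)²) = 0.002853
Wq = Lq/λ = 0.002853/8.88 = 0.0003213 hr
W = Wq + 1/μ = 0.0003213 + 0.18622 = 0.18654 hr

Final: 0.18654 hr


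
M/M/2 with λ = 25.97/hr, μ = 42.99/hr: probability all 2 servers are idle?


a = λ/μ = 25.97/42.99 = 0.6041; ρ = a/c = 0.3020
Σ_{k=0}^{1} a^k/k! (terms k=0..1) = 1.00000 + 0.60409 = 1.60409
Tail: a^2/(2!(1−ρ)) = 0.36493/(2·0.6980) = 0.26143
P₀ = 1/(1.60409 + 0.26143) = 1/1.86552 = 0.536043

Final: 0.536043


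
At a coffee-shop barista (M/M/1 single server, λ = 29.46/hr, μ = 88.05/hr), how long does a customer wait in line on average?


ρ = 29.46/88.05 = 0.3346
Wq = ρ/(μ−λ) = 0.3346/(88.05 − 29.46) = 0.3346/58.59 = 0.005711 hr

Final: 0.005711 hr


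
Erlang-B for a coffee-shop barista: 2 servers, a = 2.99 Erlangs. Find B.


B(c,a) = (a^c/c!) / Σ_{k=0}^{c} a^k/k!
a^2/2! = 4.470050
Σ terms (k=0..2): 1.00000 + 2.99000 + 4.47005 = 8.460050
B = 4.470050/8.460050 = 0.528372

Final: 0.528372


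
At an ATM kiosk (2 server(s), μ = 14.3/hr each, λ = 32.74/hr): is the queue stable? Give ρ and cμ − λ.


Total capacity cμ = 2·14.3 = 28.60/hr
ρ = λ/(cμ) = 32.74/28.60 = 1.1448
Stable ⇔ ρ < 1: NO
Spare capacity = cμ − λ = 28.60 − 32.74 = -4.14/hr

Final: ρ = 1.1448; unstable; margin = -4.14/hr


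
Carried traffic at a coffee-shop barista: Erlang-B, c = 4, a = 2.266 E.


B(4,2.266) = 0.123836 (Erlang-B)
Carried load = a(1 − B) = 2.266·(1 − 0.123836) = 2.266·0.876164 = 1.9854 E

Final: 1.9854 Erlangs


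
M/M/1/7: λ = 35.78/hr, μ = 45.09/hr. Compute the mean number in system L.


ρ = 35.78/45.09 = 0.7935
L = ρ[1 − (K+1)ρ^K + Kρ^(K+1)] / [(1−ρ)(1−ρ^(K+1))]
Numerator: 0.7935·(1 − 8·0.198117 + 7·0.157210) = 0.409093
Denominator: (0.2065)·(0.842790) = 0.174016
L = 0.409093/0.174016 = 2.3509

Final: 2.3509


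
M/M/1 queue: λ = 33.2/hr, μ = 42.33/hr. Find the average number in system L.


ρ = λ/μ = 33.2/42.33 = 0.7843
L = ρ/(1−ρ) = 0.7843/(1 − 0.7843) = 0.7843/0.2157 = 3.6364

Final: 3.6364


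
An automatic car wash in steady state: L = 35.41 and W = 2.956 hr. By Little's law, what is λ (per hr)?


λ = L/W = 35.41/2.956 = 11.9790 /hr

Final: 11.9790 /hr


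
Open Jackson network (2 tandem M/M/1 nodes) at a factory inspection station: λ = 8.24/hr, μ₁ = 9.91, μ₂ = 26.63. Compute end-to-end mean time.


Each node sees arrival rate λ = 8.24/hr (tandem ⇒ throughput preserved).
W₁ = 1/(μ₁−λ) = 1/(9.91−8.24) = 0.59880 hr
W₂ = 1/(μ₂−λ) = 1/(26.63−8.24) = 0.05438 hr
W_total = W₁ + W₂ = 0.59880 + 0.05438 = 0.65318 hr

Final: 0.65318 hr


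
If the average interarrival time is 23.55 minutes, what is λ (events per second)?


λ = 1/(interarrival time) in consistent units.
1 second = 0.0166667 min, so λ = 0.0166667/23.55 = 0.0007077 per second

Final: 0.0007077 /sec


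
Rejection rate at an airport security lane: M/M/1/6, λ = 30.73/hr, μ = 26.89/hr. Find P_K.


ρ = λ/μ = 30.73/26.89 = 1.1428
P_K = (1−ρ)ρ^K/(1−ρ^(K+1)) = (-0.1428·2.227566)/(1 − 2.545671)
= -0.318105/-1.545671 = 0.205804

Final: 0.205804


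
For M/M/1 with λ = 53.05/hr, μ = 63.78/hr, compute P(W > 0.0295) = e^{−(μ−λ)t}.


W ~ Exponential(μ−λ) for M/M/1.
μ − λ = 63.78 − 53.05 = 10.7300
P(W > t) = e^{−(μ−λ)t} = e^{−0.3165} = 0.728670

Final: 0.728670


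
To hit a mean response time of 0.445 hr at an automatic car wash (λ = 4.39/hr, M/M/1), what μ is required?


W = 1/(μ−λ) ⇒ μ − λ = 1/W = 1/0.445 = 2.2472
μ = λ + 1/W = 4.39 + 2.2472 = 6.6372 per hr

Final: 6.6372 /hr


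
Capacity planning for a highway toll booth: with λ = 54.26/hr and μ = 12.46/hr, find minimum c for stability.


Stability requires cμ > λ ⇔ c > λ/μ.
λ/μ = 54.26/12.46 = 4.3547
Minimum integer c = ⌊4.3547⌋ + 1 = 5
Check: 5·12.46 = 62.30 > 54.26, while 4·12.46 = 49.84 ≤ 54.26

Final: 5 servers


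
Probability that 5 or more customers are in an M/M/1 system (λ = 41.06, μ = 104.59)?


ρ = 41.06/104.59 = 0.3926
P(N ≥ n) = ρ^n = 0.3926^5 = 0.009325

Final: 0.009325


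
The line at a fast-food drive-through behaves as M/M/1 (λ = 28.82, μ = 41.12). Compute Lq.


ρ = 28.82/41.12 = 0.7009
Lq = ρ²/(1−ρ) = 0.4912/0.2991 = 1.6422

Final: 1.6422


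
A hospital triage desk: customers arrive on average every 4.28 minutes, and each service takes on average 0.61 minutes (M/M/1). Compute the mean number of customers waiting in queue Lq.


λ = 60/4.28 = 14.0187 /hr
μ = 60/0.61 = 98.3607 /hr
ρ = λ/μ = 14.0187/98.3607 = 0.1425
Lq = ρ²/(1−ρ) = 0.02031/0.8575 = 0.02369

Final: 0.02369


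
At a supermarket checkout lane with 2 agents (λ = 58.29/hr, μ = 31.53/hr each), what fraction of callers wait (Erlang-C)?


a = λ/μ = 1.8487; ρ = a/2 = 0.9244
P₀ = 0.039308 (from M/M/c formula)
C(c,a) = [a^c/(c!(1−ρ))]·P₀ = [3.41775/(2·0.07564)]·0.039308
= 22.59154·0.039308 = 0.888023

Final: 0.888023


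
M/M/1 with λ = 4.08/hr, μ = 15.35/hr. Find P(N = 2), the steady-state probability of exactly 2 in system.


ρ = 4.08/15.35 = 0.2658
P_n = (1−ρ)·ρ^n = (1 − 0.2658)·0.2658^2 = 0.7342·0.070649 = 0.051870

Final: 0.051870


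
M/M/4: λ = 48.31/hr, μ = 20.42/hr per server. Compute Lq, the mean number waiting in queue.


a = λ/μ = 2.3658; ρ = a/4 = 0.5915
P₀ = 0.086458
Lq = P₀·a^c·ρ / (c!·(1−ρ)²) = 0.086458·31.32746·0.5915/(24·0.16691)
= 0.39991

Final: 0.39991


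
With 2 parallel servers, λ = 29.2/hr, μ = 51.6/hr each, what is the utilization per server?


ρ = λ/(cμ) = 29.2/(2·51.6) = 29.2/103.20 = 0.2829

Final: 0.2829


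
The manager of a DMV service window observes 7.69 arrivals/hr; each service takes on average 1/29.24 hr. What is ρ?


ρ = λ/μ = 7.69/29.24 = 0.2630

Final: 0.2630


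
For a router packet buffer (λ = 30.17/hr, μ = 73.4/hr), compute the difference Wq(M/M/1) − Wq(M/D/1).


ρ = 30.17/73.4 = 0.4110
Wq(M/M/1) = ρ/(μ−λ) = 0.4110/43.23 = 0.009508 hr
Wq(M/D/1) = ρ/(2(μ−λ)) = 0.004754 hr
Savings = 0.009508 − 0.004754 = 0.004754 hr

Final: 0.004754 hr


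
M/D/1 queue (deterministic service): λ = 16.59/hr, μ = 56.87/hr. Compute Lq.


ρ = 16.59/56.87 = 0.2917
M/D/1: Lq = ρ²/(2(1−ρ)) = 0.08510/(2·0.7083) = 0.06007

Final: 0.06007


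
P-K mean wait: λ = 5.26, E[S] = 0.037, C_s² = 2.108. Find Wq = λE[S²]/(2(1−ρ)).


ρ = λ·E[S] = 5.26·0.037 = 0.1946
E[S²] = E[S]²(1+C_s²) = 0.037²·(1+2.108) = 0.004255
Wq = λ·E[S²]/(2(1−ρ)) = 5.26·0.004255/(2·0.8054) = 0.01389 hr

Final: 0.01389 hr


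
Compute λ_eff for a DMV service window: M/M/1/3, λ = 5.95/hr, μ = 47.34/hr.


ρ = 0.1257; P_K = (1−ρ)ρ^3/(1−ρ^4) = 0.001736
λ_eff = λ(1 − P_K) = 5.95·(1 − 0.001736) = 5.95·0.998264 = 5.9397 /hr

Final: 5.9397 /hr


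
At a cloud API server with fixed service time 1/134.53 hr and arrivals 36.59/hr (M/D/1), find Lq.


ρ = 36.59/134.53 = 0.2720
M/D/1: Lq = ρ²/(2(1−ρ)) = 0.07398/(2·0.7280) = 0.05081

Final: 0.05081


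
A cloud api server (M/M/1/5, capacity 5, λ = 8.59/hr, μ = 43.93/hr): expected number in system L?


ρ = 8.59/43.93 = 0.1955
L = ρ[1 − (K+1)ρ^K + Kρ^(K+1)] / [(1−ρ)(1−ρ^(K+1))]
Numerator: 0.1955·(1 − 6·0.0002859 + 5·0.00005590) = 0.195258
Denominator: (0.8045)·(0.999944) = 0.804417
L = 0.195258/0.804417 = 0.2427

Final: 0.2427


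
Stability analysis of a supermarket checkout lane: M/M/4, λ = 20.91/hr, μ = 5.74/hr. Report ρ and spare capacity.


Total capacity cμ = 4·5.74 = 22.96/hr
ρ = λ/(cμ) = 20.91/22.96 = 0.9107
Stable ⇔ ρ < 1: YES
Spare capacity = cμ − λ = 22.96 − 20.91 = 2.05/hr

Final: ρ = 0.9107; stable; margin = 2.05/hr


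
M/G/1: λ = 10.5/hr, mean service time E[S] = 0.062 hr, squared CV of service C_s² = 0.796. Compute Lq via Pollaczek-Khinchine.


ρ = λ·E[S] = 10.5·0.062 = 0.6510
Lq = ρ²(1+C_s²)/(2(1−ρ)) = 0.4238·(1+0.796)/(2·0.3490)
= 0.4238·1.7960/0.6980 = 1.09047

Final: 1.09047


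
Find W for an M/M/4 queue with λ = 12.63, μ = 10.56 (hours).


a = 1.1960; ρ = 0.2990; P₀ = 0.301384
Lq = P₀·a^c·ρ/(c!(1−ρ)²) = 0.01564
Wq = Lq/λ = 0.01564/12.63 = 0.001238 hr
W = Wq + 1/μ = 0.001238 + 0.09470 = 0.09593 hr

Final: 0.09593 hr
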